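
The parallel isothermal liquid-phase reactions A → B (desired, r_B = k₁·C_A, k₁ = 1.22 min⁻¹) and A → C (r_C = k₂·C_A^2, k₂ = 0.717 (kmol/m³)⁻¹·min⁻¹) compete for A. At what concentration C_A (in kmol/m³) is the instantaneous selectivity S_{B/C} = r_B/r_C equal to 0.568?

3.00 kmol/m³

S_{B/C} = (k₁/k₂)·C_A⁻¹ ⇒ C_A = (S·k₂/k₁)^(-1).
= (0.568×0.717/1.22)^(-1) = (0.3338)^(-1) = 3.00 kmol/m³.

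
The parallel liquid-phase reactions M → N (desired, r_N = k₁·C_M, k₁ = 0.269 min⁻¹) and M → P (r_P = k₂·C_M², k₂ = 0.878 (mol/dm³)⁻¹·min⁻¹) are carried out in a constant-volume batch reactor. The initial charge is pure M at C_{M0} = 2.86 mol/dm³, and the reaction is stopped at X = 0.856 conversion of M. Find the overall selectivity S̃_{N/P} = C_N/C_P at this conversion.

C_M = C_{M0}(1−X) = 0.4118 mol/dm³.
Along a PFR/batch, dC_N/dC_M = −r_N/(r_N+r_P) = −k₁/(k₁+k₂·C_M).
Integrating from C_{M0} to C_M: C_N = (0.269/0.878)·ln[(0.269+0.878·2.86)/(0.269+0.878·0.412)] = 0.3064·ln(2.780/0.6306) = 0.4545 mol/dm³.
C_P = (C_{M0}−C_M)−C_N = 1.994 mol/dm³; S̃_{N/P} = 0.4545/1.994 = 0.228.

0.228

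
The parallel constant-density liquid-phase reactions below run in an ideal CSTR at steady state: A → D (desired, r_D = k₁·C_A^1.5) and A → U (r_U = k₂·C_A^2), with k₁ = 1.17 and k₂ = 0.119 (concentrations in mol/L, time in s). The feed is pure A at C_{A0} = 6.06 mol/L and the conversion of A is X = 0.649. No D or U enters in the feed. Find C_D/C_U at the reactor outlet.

6.74

Exit C_A = C_{A0}(1−X) = 6.06×0.351 = 2.127 mol/L.
In a CSTR the entire volume is at exit conditions, so r_D = 1.17×2.127^1.5 = 3.630 and r_U = 0.119×2.127^2 = 0.5384.
Overall selectivity = C_D/C_U = r_Dτ/(r_Uτ) = r_D/r_U = 6.74.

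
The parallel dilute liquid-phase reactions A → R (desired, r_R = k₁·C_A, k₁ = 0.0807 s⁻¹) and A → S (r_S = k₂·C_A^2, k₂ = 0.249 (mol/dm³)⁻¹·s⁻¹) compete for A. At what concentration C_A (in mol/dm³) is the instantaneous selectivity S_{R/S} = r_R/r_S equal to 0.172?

S_{R/S} = (k₁/k₂)·C_A⁻¹ ⇒ C_A = (S·k₂/k₁)^(-1).
= (0.172×0.249/0.0807)^(-1) = (0.5307)^(-1) = 1.88 mol/dm³.

1.88 mol/dm³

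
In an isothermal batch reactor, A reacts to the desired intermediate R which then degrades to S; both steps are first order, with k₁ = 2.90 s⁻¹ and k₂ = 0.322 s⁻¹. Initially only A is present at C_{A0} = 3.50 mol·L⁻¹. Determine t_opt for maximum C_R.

For first-order series the maximum of C_R occurs at t_opt = ln(k₂/k₁)/(k₂−k₁).
= ln(0.322/2.90)/(0.322−2.90) = ln(0.1110)/-2.578 = -2.198/-2.578 = 0.853 s.

0.853 s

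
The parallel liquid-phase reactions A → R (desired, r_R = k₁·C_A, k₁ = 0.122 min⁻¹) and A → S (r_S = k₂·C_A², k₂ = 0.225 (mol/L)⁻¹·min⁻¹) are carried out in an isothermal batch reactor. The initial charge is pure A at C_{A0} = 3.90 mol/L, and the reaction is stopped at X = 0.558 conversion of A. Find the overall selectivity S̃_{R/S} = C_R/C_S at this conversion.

C_A = C_{A0}(1−X) = 1.724 mol/L.
Along a PFR/batch, dC_R/dC_A = −r_R/(r_R+r_S) = −k₁/(k₁+k₂·C_A).
Integrating from C_{A0} to C_A: C_R = (0.122/0.225)·ln[(0.122+0.225·3.90)/(0.122+0.225·1.72)] = 0.5422·ln(0.9995/0.5099) = 0.3650 mol/L.
C_S = (C_{A0}−C_A)−C_R = 1.811 mol/L; S̃_{R/S} = 0.3650/1.811 = 0.202.

0.202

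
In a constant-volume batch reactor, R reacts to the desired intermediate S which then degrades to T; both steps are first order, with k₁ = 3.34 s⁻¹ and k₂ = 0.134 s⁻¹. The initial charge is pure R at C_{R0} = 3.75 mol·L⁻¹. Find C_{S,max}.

3.28 mol·L⁻¹

Evaluating C_S at t_opt = ln(k₂/k₁)/(k₂−k₁) gives C_{S,max}/C_{R0} = (k₁/k₂)^[k₂/(k₂−k₁)].
= (3.34/0.134)^(0.134/(0.134−3.34)) = (24.93)^(-0.04180) = 0.8742.
C_{S,max} = 0.8742×3.75 = 3.28 mol·L⁻¹.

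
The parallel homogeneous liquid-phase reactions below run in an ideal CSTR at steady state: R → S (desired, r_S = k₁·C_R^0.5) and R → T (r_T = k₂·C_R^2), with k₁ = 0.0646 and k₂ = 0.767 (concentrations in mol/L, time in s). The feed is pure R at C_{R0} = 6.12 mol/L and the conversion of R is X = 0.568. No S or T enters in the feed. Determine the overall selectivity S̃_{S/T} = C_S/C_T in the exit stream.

Exit C_R = C_{R0}(1−X) = 6.12×0.432 = 2.644 mol/L.
A CSTR operates uniformly at the exit composition, giving r_S = 0.1050 and r_T = 5.361 (each k·C_R^n at C_R = 2.644).
Overall selectivity = C_S/C_T = r_Sτ/(r_Tτ) = r_S/r_T = 0.0196.

0.0196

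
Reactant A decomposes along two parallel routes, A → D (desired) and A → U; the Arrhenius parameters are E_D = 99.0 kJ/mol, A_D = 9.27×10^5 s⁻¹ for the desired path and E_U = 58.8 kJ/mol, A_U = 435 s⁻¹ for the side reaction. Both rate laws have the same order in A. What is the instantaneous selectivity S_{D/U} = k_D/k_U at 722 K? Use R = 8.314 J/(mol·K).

Since both paths have the same order in A, the concentration cancels and S_{D/U} = k_D/k_U = (A_D/A_U)·exp[(E_U−E_D)/(RT)].
(E_U−E_D)/(RT) = (58.8−99.0)×10³/(8.314×722) = -40200/6003 = -6.697.
k_D/k_U = (9.27×10^5/435)·exp(-6.697) = 2131 × 0.001235 = 2.63.
Since E_D > E_U, raising the temperature improves selectivity toward D.

2.63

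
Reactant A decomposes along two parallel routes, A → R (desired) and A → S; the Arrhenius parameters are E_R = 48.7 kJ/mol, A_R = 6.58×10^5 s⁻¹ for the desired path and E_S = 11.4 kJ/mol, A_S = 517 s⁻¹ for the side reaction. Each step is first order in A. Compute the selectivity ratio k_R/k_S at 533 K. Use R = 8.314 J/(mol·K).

Since both paths have the same order in A, the concentration cancels and S_{R/S} = k_R/k_S = (A_R/A_S)·exp[(E_S−E_R)/(RT)].
(E_S−E_R)/(RT) = (11.4−48.7)×10³/(8.314×533) = -37300/4431 = -8.417.
k_R/k_S = (6.58×10^5/517)·exp(-8.417) = 1273 × 2.210×10^-4 = 0.281.

0.281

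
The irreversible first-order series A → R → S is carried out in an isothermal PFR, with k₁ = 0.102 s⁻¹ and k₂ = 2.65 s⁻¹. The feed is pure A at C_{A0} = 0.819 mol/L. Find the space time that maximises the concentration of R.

1.28 s

The intermediate peaks when r₁ = r₂, i.e. k₁e^(−k₁τ) = k₂e^(−k₂τ), giving τ_opt = ln(k₂/k₁)/(k₂−k₁).
= ln(2.65/0.102)/(2.65−0.102) = ln(25.98)/2.548 = 3.257/2.548 = 1.28 s.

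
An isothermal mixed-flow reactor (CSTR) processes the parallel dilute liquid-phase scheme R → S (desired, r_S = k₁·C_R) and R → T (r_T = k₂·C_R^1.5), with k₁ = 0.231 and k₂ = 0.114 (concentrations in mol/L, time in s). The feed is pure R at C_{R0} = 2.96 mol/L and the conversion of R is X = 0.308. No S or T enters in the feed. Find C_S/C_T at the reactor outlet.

Exit C_R = C_{R0}(1−X) = 2.96×0.692 = 2.048 mol/L.
In a CSTR the entire volume is at exit conditions, so r_S = 0.231×2.048 = 0.4732 and r_T = 0.114×2.048^1.5 = 0.3342.
Overall selectivity = C_S/C_T = r_Sτ/(r_Tτ) = r_S/r_T = 1.42.

1.42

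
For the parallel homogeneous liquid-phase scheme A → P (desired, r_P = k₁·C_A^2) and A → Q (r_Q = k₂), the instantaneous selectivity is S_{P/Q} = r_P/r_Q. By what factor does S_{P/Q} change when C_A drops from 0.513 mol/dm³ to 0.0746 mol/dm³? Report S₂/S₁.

0.0211

S_{P/Q} = (k₁/k₂)·C_A^2, so S₂/S₁ = (C_{A,2}/C_{A,1})^2.
= (0.0746/0.513)^2 = (0.1454)^2 = 0.0211.
Selectivity toward P falls as C_A falls — high-concentration operation is favoured.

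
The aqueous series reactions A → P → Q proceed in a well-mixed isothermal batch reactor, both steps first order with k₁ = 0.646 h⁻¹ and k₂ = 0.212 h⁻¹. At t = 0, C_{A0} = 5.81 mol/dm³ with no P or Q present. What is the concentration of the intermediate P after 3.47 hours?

3.22 mol/dm³

The intermediate concentration in a first-order A→B→C sequence is C_P = k₁C_{A0}(e^(−k₁t) − e^(−k₂t))/(k₂−k₁).
e^(−k₁t) = e^(−0.646×3.47) = e^(−2.242) = 0.1063; e^(−k₂t) = e^(−0.7356) = 0.4792.
C_P = 0.646×5.81/(0.212−0.646) × (0.1063−0.4792) = (-8.648)×(-0.3729) = 3.225 mol/dm³.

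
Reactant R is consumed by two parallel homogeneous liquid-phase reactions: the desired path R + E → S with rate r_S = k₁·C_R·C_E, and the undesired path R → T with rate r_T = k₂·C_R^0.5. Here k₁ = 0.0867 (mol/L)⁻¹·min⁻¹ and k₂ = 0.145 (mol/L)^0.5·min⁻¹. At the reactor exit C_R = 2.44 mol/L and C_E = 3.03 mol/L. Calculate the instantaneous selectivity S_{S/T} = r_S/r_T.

S_{S/T} = r_S/r_T = (k₁·C_R·C_E)/(k₂·C_R^0.5) = (k₁/k₂)·C_R^0.5·C_E.
= (0.0867×2.440×3.030) / (0.145×2.440^0.5) = 0.6410/0.2265 = 2.83.

2.83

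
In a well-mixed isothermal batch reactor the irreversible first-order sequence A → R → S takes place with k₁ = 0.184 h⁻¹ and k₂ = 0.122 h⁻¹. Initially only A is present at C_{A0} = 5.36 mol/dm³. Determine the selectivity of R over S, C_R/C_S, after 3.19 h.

4.34

For first-order series with pure A initially, C_R(t) = k₁C_{A0}/(k₂−k₁)·(e^(−k₁t) − e^(−k₂t)).
e^(−k₁t) = e^(−0.184×3.19) = e^(−0.5870) = 0.5560; e^(−k₂t) = e^(−0.3892) = 0.6776.
C_R = 0.184×5.36/(0.122−0.184) × (0.5560−0.6776) = (-15.91)×(-0.1216) = 1.934 mol/dm³.
C_A = C_{A0}e^(−k₁t) = 2.980 mol/dm³, so C_S = C_{A0}−C_A−C_R = 0.4455 mol/dm³; C_R/C_S = 4.34.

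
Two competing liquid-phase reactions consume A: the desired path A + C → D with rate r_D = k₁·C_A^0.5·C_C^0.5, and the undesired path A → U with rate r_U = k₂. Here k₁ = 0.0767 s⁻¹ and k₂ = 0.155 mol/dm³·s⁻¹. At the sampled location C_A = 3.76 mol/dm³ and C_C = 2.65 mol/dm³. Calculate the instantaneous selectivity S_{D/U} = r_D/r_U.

1.56

S_{D/U} = r_D/r_U = (k₁·C_A^0.5·C_C^0.5)/(k₂) = (k₁/k₂)·C_A^0.5·C_C^0.5.
= (0.0767×3.760^0.5×2.650^0.5) / (0.155) = 0.2421/0.1550 = 1.56.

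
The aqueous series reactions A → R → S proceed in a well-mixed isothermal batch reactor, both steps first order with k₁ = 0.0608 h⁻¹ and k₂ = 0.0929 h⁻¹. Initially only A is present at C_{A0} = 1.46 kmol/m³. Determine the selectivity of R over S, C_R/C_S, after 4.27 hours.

For first-order series with pure A initially, C_R(t) = k₁C_{A0}/(k₂−k₁)·(e^(−k₁t) − e^(−k₂t)).
e^(−k₁t) = e^(−0.0608×4.27) = e^(−0.2596) = 0.7713; e^(−k₂t) = e^(−0.3967) = 0.6725.
C_R = 0.0608×1.46/(0.0929−0.0608) × (0.7713−0.6725) = 2.765×0.09880 = 0.2732 kmol/m³.
C_A = C_{A0}e^(−k₁t) = 1.126 kmol/m³, so C_S = C_{A0}−C_A−C_R = 0.06061 kmol/m³; C_R/C_S = 4.51.

4.51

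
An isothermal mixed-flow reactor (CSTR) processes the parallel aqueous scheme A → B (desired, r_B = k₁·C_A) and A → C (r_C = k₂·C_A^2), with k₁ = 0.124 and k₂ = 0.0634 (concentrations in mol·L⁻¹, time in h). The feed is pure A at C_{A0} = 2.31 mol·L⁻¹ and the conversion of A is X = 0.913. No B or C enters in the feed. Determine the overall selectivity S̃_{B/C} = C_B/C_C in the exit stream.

9.73

Exit C_A = C_{A0}(1−X) = 2.31×0.0870 = 0.2010 mol·L⁻¹.
A CSTR operates uniformly at the exit composition, giving r_B = 0.02492 and r_C = 0.002561 (each k·C_A^n at C_A = 0.2010).
Overall selectivity = C_B/C_C = r_Bτ/(r_Cτ) = r_B/r_C = 9.73.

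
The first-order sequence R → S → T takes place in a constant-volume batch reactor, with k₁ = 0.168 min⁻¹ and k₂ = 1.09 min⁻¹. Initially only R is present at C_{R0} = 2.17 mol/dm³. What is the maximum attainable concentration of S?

0.238 mol/dm³

At the optimum, C_{S,max}/C_{R0} = (k₁/k₂)^[k₂/(k₂−k₁)].
= (0.168/1.09)^(1.09/(1.09−0.168)) = (0.1541)^(1.182) = 0.1096.
C_{S,max} = 0.1096×2.17 = 0.238 mol/dm³.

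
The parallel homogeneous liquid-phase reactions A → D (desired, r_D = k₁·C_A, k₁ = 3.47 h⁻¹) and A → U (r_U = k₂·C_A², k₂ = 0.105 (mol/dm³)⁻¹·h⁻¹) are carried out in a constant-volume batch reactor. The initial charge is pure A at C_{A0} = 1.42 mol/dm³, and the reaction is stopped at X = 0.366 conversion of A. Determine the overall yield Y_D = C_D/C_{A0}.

C_A = C_{A0}(1−X) = 0.9003 mol/dm³.
Along a PFR/batch, dC_D/dC_A = −r_D/(r_D+r_U) = −k₁/(k₁+k₂·C_A).
Integrating from C_{A0} to C_A: C_D = (3.47/0.105)·ln[(3.47+0.105·1.42)/(3.47+0.105·0.900)] = 33.05·ln(3.619/3.565) = 0.5021 mol/dm³.
Y_D = C_D/C_{A0} = 0.5021/1.42 = 0.354.

0.354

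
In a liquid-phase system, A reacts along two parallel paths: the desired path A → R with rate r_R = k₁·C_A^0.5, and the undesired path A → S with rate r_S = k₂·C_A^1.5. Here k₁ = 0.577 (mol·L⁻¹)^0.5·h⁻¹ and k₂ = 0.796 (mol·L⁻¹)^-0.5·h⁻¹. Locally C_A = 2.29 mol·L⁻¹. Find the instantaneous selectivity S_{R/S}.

0.317

S_{R/S} = r_R/r_S = (k₁·C_A^0.5)/(k₂·C_A^1.5) = (k₁/k₂)·C_A⁻¹.
= (0.577×2.290^0.5) / (0.796×2.290^1.5) = 0.8732/2.758 = 0.317.
The undesired path is higher order in A, so low C_A (CSTR or dilute feed) favours R.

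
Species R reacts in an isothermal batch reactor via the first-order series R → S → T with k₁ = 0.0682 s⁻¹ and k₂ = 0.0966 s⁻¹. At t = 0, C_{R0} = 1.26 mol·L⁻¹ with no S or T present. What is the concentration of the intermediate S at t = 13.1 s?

For first-order series with pure R initially, C_S(t) = k₁C_{R0}/(k₂−k₁)·(e^(−k₁t) − e^(−k₂t)).
e^(−k₁t) = e^(−0.0682×13.1) = e^(−0.8934) = 0.4093; e^(−k₂t) = e^(−1.265) = 0.2821.
C_S = 0.0682×1.26/(0.0966−0.0682) × (0.4093−0.2821) = 3.026×0.1271 = 0.3847 mol·L⁻¹.

0.385 mol·L⁻¹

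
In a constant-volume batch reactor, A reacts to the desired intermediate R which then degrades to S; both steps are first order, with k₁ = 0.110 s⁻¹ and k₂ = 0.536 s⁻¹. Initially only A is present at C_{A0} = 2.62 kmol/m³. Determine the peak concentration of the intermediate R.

0.357 kmol/m³

For a first-order series the maximum intermediate yield is C_{R,max}/C_{A0} = (k₁/k₂)^[k₂/(k₂−k₁)].
= (0.110/0.536)^(0.536/(0.536−0.110)) = (0.2052)^(1.258) = 0.1363.
C_{R,max} = 0.1363×2.62 = 0.357 kmol/m³.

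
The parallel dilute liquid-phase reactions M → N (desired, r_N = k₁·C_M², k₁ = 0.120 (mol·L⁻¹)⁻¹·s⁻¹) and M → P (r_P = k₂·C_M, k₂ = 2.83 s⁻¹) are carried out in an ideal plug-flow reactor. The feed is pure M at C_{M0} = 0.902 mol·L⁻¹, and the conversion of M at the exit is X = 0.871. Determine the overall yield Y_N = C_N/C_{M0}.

C_M = C_{M0}(1−X) = 0.1164 mol·L⁻¹.
Along a PFR/batch, dC_P/dC_M = −r_P/(r_N+r_P) = −k₂/(k₂+k₁·C_M).
Integrating from C_{M0} to C_M: C_P = (2.83/0.120)·ln[(2.83+0.120·0.902)/(2.83+0.120·0.116)] = 23.58·ln(2.938/2.844) = 0.7691 mol·L⁻¹.
Then C_N = (C_{M0}−C_M) − C_P = 0.7856 − 0.7691 = 0.01654 mol·L⁻¹.
Y_N = C_N/C_{M0} = 0.01654/0.902 = 0.0183.

0.0183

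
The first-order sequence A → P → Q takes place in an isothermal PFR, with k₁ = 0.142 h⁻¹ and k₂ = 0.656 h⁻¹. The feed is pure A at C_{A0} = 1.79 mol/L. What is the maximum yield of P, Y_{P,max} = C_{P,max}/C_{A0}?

For a first-order series the maximum intermediate yield is C_{P,max}/C_{A0} = (k₁/k₂)^[k₂/(k₂−k₁)].
= (0.142/0.656)^(0.656/(0.656−0.142)) = (0.2165)^(1.276) = 0.1418.

0.142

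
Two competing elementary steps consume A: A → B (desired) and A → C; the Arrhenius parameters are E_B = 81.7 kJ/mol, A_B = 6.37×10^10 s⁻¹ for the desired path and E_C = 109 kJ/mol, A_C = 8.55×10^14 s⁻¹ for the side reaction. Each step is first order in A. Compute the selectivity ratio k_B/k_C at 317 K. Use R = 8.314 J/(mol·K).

2.35

k_B/k_C = (A_B/A_C)·exp[−(E_B−E_C)/(RT)] = (A_B/A_C)·exp[(E_C−E_B)/(RT)].
(E_C−E_B)/(RT) = (109−81.7)×10³/(8.314×317) = 27300/2636 = 10.36.
k_B/k_C = (6.37×10^10/8.55×10^14)·exp(10.36) = 7.450×10^-5 × 31521 = 2.35.
Since E_B < E_C, lowering the temperature improves selectivity toward B.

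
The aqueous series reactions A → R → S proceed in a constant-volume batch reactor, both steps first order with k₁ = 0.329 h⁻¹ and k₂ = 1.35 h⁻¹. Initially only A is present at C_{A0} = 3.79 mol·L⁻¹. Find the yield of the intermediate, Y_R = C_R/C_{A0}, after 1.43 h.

0.155

Solving the coupled first-order balances gives C_R(t) = [k₁/(k₂−k₁)]·C_{A0}·(e^(−k₁t) − e^(−k₂t)).
e^(−k₁t) = e^(−0.329×1.43) = e^(−0.4705) = 0.6247; e^(−k₂t) = e^(−1.931) = 0.1451.
C_R = 0.329×3.79/(1.35−0.329) × (0.6247−0.1451) = 1.221×0.4796 = 0.5858 mol·L⁻¹.
Y_R = C_R/C_{A0} = 0.5858/3.79 = 0.155.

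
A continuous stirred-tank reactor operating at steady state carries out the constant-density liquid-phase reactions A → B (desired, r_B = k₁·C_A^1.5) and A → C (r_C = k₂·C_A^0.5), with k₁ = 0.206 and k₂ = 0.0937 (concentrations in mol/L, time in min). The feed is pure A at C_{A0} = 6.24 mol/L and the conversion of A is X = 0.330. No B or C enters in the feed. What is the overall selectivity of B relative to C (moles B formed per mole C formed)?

9.19

Exit C_A = C_{A0}(1−X) = 6.24×0.670 = 4.181 mol/L.
In a CSTR the entire volume is at exit conditions, so r_B = 0.206×4.181^1.5 = 1.761 and r_C = 0.0937×4.181^0.5 = 0.1916.
Overall selectivity = C_B/C_C = r_Bτ/(r_Cτ) = r_B/r_C = 9.19.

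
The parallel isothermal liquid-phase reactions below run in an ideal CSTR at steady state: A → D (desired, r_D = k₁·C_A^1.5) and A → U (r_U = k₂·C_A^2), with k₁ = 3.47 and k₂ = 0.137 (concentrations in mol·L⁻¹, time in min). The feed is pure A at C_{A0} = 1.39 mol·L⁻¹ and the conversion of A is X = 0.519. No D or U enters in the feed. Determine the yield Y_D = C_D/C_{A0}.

0.503

Exit C_A = C_{A0}(1−X) = 1.39×0.481 = 0.6686 mol·L⁻¹.
A CSTR operates uniformly at the exit composition, giving r_D = 1.897 and r_U = 0.06124 (each k·C_A^n at C_A = 0.6686).
Fraction of consumed A going to D: r_D/(r_D+r_U) = 0.9687.
C_D = 0.9687·C_{A0}·X = 0.9687×1.39×0.519 = 0.699 mol·L⁻¹; Y_D = C_D/C_{A0} = 0.503.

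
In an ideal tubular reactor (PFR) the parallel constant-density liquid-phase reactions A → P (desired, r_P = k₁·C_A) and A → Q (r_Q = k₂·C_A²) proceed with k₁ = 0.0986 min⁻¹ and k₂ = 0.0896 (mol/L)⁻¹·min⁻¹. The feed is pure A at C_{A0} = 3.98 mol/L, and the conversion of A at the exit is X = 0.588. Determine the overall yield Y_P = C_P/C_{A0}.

C_A = C_{A0}(1−X) = 1.640 mol/L.
Along a PFR/batch, dC_P/dC_A = −r_P/(r_P+r_Q) = −k₁/(k₁+k₂·C_A).
Integrating from C_{A0} to C_A: C_P = (0.0986/0.0896)·ln[(0.0986+0.0896·3.98)/(0.0986+0.0896·1.64)] = 1.100·ln(0.4552/0.2455) = 0.6794 mol/L.
Y_P = C_P/C_{A0} = 0.6794/3.98 = 0.171.

0.171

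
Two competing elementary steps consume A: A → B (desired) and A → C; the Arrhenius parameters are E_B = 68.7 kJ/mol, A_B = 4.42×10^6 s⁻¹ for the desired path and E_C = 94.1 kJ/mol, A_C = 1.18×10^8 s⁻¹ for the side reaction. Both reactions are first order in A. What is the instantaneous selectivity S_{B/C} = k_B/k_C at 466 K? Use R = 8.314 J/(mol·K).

Since both paths have the same order in A, the concentration cancels and S_{B/C} = k_B/k_C = (A_B/A_C)·exp[(E_C−E_B)/(RT)].
(E_C−E_B)/(RT) = (94.1−68.7)×10³/(8.314×466) = 25400/3874 = 6.556.
k_B/k_C = (4.42×10^6/1.18×10^8)·exp(6.556) = 0.03746 × 703.4 = 26.3.
Since E_B < E_C, lowering the temperature improves selectivity toward B.

26.3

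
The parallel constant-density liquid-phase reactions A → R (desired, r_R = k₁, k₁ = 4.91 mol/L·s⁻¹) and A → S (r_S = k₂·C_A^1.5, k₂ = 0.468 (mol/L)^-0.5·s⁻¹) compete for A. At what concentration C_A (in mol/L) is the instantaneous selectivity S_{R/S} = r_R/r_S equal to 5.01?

1.64 mol/L

S_{R/S} = (k₁/k₂)·C_A^-1.5 ⇒ C_A = (S·k₂/k₁)^(1/(-1.5)).
= (5.01×0.468/4.91)^(-0.6667) = (0.4775)^(-0.6667) = 1.64 mol/L.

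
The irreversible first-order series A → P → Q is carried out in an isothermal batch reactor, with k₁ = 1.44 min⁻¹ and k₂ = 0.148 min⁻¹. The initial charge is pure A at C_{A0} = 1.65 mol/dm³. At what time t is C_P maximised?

1.76 min

For first-order series the maximum of C_P occurs at t_opt = ln(k₂/k₁)/(k₂−k₁).
= ln(0.148/1.44)/(0.148−1.44) = ln(0.1028)/-1.292 = -2.275/-1.292 = 1.76 min.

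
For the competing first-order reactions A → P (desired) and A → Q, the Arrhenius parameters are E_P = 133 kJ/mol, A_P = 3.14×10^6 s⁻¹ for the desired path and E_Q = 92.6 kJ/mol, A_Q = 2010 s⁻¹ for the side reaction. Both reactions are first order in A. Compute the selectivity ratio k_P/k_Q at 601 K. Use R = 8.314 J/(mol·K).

Since both paths have the same order in A, the concentration cancels and S_{P/Q} = k_P/k_Q = (A_P/A_Q)·exp[(E_Q−E_P)/(RT)].
(E_Q−E_P)/(RT) = (92.6−133)×10³/(8.314×601) = -40400/4997 = -8.085.
k_P/k_Q = (3.14×10^6/2010)·exp(-8.085) = 1562 × 3.080×10^-4 = 0.481.

0.481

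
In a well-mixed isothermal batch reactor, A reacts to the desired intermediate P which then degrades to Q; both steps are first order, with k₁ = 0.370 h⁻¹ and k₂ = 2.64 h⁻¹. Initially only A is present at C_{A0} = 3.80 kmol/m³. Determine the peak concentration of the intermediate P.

0.387 kmol/m³

Evaluating C_P at t_opt = ln(k₂/k₁)/(k₂−k₁) gives C_{P,max}/C_{A0} = (k₁/k₂)^[k₂/(k₂−k₁)].
= (0.370/2.64)^(2.64/(2.64−0.370)) = (0.1402)^(1.163) = 0.1017.
C_{P,max} = 0.1017×3.80 = 0.387 kmol/m³.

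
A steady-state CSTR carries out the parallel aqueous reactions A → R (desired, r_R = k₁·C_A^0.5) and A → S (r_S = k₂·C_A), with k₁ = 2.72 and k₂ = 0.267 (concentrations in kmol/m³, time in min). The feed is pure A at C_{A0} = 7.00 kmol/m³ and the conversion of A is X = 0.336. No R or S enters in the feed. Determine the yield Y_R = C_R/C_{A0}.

0.277

Exit C_A = C_{A0}(1−X) = 7.00×0.664 = 4.648 kmol/m³.
In a CSTR the entire volume is at exit conditions, so r_R = 2.72×4.648^0.5 = 5.864 and r_S = 0.267×4.648 = 1.241.
Fraction of consumed A going to R: r_R/(r_R+r_S) = 0.8253.
C_R = 0.8253·C_{A0}·X = 0.8253×7.00×0.336 = 1.94 kmol/m³; Y_R = C_R/C_{A0} = 0.277.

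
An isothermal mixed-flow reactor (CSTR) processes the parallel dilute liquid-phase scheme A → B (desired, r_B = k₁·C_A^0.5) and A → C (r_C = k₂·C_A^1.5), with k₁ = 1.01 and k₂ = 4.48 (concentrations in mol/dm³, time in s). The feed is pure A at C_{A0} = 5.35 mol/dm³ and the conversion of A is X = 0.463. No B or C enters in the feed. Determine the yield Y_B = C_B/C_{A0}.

Exit C_A = C_{A0}(1−X) = 5.35×0.537 = 2.873 mol/dm³.
In a CSTR the entire volume is at exit conditions, so r_B = 1.01×2.873^0.5 = 1.712 and r_C = 4.48×2.873^1.5 = 21.82.
Fraction of consumed A going to B: r_B/(r_B+r_C) = 0.07276.
C_B = 0.07276·C_{A0}·X = 0.07276×5.35×0.463 = 0.180 mol/dm³; Y_B = C_B/C_{A0} = 0.0337.

0.0337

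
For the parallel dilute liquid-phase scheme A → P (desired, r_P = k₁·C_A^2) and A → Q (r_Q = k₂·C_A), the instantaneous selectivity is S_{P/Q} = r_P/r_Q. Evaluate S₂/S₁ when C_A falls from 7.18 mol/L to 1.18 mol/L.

S_{P/Q} = (k₁/k₂)·C_A, so S₂/S₁ = (C_{A,2}/C_{A,1}).
= 1.18/7.18 = 0.164.

0.164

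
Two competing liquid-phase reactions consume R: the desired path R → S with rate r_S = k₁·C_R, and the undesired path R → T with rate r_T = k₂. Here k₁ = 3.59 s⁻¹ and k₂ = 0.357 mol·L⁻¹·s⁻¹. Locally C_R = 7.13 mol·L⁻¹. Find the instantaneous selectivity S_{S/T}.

71.7

S_{S/T} = r_S/r_T = (k₁·C_R)/(k₂) = (k₁/k₂)·C_R.
= (3.59×7.130) / (0.357) = 25.60/0.3570 = 71.7.
Since the desired path is higher order in R, keeping C_R high (PFR or concentrated feed) favours S.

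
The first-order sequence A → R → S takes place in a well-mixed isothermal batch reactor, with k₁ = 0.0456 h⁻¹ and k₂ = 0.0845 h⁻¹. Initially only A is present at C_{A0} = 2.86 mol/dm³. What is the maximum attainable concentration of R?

For a first-order series the maximum intermediate yield is C_{R,max}/C_{A0} = (k₁/k₂)^[k₂/(k₂−k₁)].
= (0.0456/0.0845)^(0.0845/(0.0845−0.0456)) = (0.5396)^(2.172) = 0.2619.
C_{R,max} = 0.2619×2.86 = 0.749 mol/dm³.

0.749 mol/dm³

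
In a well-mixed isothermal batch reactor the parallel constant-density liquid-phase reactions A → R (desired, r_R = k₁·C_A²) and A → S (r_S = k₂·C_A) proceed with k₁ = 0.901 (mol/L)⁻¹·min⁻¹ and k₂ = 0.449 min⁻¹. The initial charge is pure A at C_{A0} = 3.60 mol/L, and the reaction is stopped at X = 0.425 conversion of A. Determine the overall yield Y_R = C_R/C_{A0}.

C_A = C_{A0}(1−X) = 2.070 mol/L.
Along a PFR/batch, dC_S/dC_A = −r_S/(r_R+r_S) = −k₂/(k₂+k₁·C_A).
Integrating from C_{A0} to C_A: C_S = (0.449/0.901)·ln[(0.449+0.901·3.60)/(0.449+0.901·2.07)] = 0.4983·ln(3.693/2.314) = 0.2329 mol/L.
Then C_R = (C_{A0}−C_A) − C_S = 1.530 − 0.2329 = 1.297 mol/L.
Y_R = C_R/C_{A0} = 1.297/3.60 = 0.360.

0.360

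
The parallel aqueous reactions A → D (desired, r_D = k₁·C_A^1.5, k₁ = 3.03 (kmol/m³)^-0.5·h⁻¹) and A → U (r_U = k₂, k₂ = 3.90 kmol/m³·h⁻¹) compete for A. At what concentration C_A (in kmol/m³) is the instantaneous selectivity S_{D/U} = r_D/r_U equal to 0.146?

S_{D/U} = (k₁/k₂)·C_A^1.5 ⇒ C_A = (S·k₂/k₁)^(1/1.5).
= (0.146×3.90/3.03)^(0.6667) = (0.1879)^(0.6667) = 0.328 kmol/m³.

0.328 kmol/m³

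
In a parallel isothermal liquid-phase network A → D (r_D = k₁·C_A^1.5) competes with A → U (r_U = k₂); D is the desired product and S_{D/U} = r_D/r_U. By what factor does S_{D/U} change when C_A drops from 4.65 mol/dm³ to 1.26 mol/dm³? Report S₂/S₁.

0.141

S_{D/U} = (k₁/k₂)·C_A^1.5, so S₂/S₁ = (C_{A,2}/C_{A,1})^1.5.
= (1.26/4.65)^1.5 = (0.2710)^1.5 = 0.141.
Selectivity toward D falls as C_A falls — high-concentration operation is favoured.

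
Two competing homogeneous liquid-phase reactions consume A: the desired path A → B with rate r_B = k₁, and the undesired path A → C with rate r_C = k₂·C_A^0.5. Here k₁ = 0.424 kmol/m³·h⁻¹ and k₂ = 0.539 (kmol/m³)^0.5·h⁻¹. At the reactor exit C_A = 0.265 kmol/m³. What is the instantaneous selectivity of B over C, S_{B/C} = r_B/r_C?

S_{B/C} = r_B/r_C = (k₁)/(k₂·C_A^0.5) = (k₁/k₂)·C_A^-0.5.
= (0.424) / (0.539×0.2650^0.5) = 0.4240/0.2775 = 1.53.
The undesired path is higher order in A, so low C_A (CSTR or dilute feed) favours B.

1.53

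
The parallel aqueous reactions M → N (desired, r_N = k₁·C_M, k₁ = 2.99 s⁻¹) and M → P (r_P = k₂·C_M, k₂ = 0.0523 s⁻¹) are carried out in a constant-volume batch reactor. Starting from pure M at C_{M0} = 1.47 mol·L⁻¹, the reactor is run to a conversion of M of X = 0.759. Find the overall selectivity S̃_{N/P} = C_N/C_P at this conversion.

C_M = C_{M0}(1−X) = 0.3543 mol·L⁻¹.
Both paths are first order in M, so the instantaneous fraction to N is constant: dC_N/d(−C_M) = k₁/(k₁+k₂) = 0.9828.
C_N = 0.9828·(C_{M0}−C_M) = 0.9828×1.116 = 1.10 mol·L⁻¹.
C_P = (C_{M0}−C_M)−C_N = 0.01918 mol·L⁻¹; S̃_{N/P} = 1.097/0.01918 = 57.2.

57.2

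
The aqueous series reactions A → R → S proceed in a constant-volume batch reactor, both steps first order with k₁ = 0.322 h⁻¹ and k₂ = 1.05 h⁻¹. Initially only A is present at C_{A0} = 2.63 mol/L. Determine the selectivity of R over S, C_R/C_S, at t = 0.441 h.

3.90

For first-order series with pure A initially, C_R(t) = k₁C_{A0}/(k₂−k₁)·(e^(−k₁t) − e^(−k₂t)).
e^(−k₁t) = e^(−0.322×0.441) = e^(−0.1420) = 0.8676; e^(−k₂t) = e^(−0.4631) = 0.6294.
C_R = 0.322×2.63/(1.05−0.322) × (0.8676−0.6294) = 1.163×0.2383 = 0.2772 mol/L.
C_A = C_{A0}e^(−k₁t) = 2.282 mol/L, so C_S = C_{A0}−C_A−C_R = 0.07100 mol/L; C_R/C_S = 3.90.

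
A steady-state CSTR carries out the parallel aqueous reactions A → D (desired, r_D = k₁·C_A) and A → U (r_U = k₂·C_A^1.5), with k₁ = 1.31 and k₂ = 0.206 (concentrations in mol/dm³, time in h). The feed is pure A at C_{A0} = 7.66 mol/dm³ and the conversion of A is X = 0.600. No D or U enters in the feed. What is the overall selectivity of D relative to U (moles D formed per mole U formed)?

3.63

Exit C_A = C_{A0}(1−X) = 7.66×0.400 = 3.064 mol/dm³.
Rates in a CSTR are evaluated at the outlet concentration: r_D = 1.31×3.064 = 4.014, r_U = 0.206×3.064^1.5 = 1.105.
Overall selectivity = C_D/C_U = r_Dτ/(r_Uτ) = r_D/r_U = 3.63.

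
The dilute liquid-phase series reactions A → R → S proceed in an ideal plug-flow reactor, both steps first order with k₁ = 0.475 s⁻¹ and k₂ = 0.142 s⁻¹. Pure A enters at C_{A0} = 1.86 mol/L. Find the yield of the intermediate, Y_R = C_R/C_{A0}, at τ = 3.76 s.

0.597

For first-order series with pure A initially, C_R(τ) = k₁C_{A0}/(k₂−k₁)·(e^(−k₁τ) − e^(−k₂τ)).
e^(−k₁τ) = e^(−0.475×3.76) = e^(−1.786) = 0.1676; e^(−k₂τ) = e^(−0.5339) = 0.5863.
C_R = 0.475×1.86/(0.142−0.475) × (0.1676−0.5863) = (-2.653)×(-0.4187) = 1.111 mol/L.
Y_R = C_R/C_{A0} = 1.111/1.86 = 0.597.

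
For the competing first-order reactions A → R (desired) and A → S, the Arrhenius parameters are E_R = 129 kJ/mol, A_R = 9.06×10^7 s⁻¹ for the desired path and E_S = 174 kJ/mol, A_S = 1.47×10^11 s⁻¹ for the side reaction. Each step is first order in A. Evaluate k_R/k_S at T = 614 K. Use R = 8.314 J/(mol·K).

4.15

k_R/k_S = (A_R/A_S)·exp[−(E_R−E_S)/(RT)] = (A_R/A_S)·exp[(E_S−E_R)/(RT)].
(E_S−E_R)/(RT) = (174−129)×10³/(8.314×614) = 45000/5105 = 8.815.
k_R/k_S = (9.06×10^7/1.47×10^11)·exp(8.815) = 6.163×10^-4 × 6736 = 4.15.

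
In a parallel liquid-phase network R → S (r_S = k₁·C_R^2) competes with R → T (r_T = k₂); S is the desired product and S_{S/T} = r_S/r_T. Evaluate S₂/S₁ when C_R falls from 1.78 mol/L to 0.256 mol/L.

0.0207

S_{S/T} = (k₁/k₂)·C_R^2, so S₂/S₁ = (C_{R,2}/C_{R,1})^2.
= (0.256/1.78)^2 = (0.1438)^2 = 0.0207.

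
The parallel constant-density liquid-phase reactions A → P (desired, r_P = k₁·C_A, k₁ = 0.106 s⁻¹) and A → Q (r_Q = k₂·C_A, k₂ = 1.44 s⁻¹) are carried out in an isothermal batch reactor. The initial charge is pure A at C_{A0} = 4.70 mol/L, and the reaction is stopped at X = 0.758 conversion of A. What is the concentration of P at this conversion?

C_A = C_{A0}(1−X) = 1.137 mol/L.
Both paths are first order in A, so the instantaneous fraction to P is constant: dC_P/d(−C_A) = k₁/(k₁+k₂) = 0.06856.
C_P = 0.06856·(C_{A0}−C_A) = 0.06856×3.563 = 0.244 mol/L.

0.244 mol/L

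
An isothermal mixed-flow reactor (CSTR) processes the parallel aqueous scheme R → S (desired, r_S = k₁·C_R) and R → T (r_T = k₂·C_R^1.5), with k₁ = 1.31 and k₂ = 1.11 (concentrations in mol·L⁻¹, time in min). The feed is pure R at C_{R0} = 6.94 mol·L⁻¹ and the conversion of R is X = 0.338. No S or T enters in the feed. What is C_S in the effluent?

Exit C_R = C_{R0}(1−X) = 6.94×0.662 = 4.594 mol·L⁻¹.
Rates in a CSTR are evaluated at the outlet concentration: r_S = 1.31×4.594 = 6.019, r_T = 1.11×4.594^1.5 = 10.93.
Fraction of consumed R going to S: r_S/(r_S+r_T) = 0.3551.
C_S = 0.3551·C_{R0}·X = 0.3551×6.94×0.338 = 0.833 mol·L⁻¹.

0.833 mol·L⁻¹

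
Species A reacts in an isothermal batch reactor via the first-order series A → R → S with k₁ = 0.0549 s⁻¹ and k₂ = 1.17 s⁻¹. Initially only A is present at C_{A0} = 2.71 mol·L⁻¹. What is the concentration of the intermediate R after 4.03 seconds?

The intermediate concentration in a first-order A→B→C sequence is C_R = k₁C_{A0}(e^(−k₁t) − e^(−k₂t))/(k₂−k₁).
e^(−k₁t) = e^(−0.0549×4.03) = e^(−0.2212) = 0.8015; e^(−k₂t) = e^(−4.715) = 0.008959.
C_R = 0.0549×2.71/(1.17−0.0549) × (0.8015−0.008959) = 0.1334×0.7926 = 0.1057 mol·L⁻¹.

0.106 mol·L⁻¹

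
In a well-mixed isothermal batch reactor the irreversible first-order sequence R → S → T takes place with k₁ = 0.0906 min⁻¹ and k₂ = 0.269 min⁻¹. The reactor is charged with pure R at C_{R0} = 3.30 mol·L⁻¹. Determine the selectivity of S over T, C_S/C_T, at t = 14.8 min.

0.201

Solving the coupled first-order balances gives C_S(t) = [k₁/(k₂−k₁)]·C_{R0}·(e^(−k₁t) − e^(−k₂t)).
e^(−k₁t) = e^(−0.0906×14.8) = e^(−1.341) = 0.2616; e^(−k₂t) = e^(−3.981) = 0.01866.
C_S = 0.0906×3.30/(0.269−0.0906) × (0.2616−0.01866) = 1.676×0.2430 = 0.4072 mol·L⁻¹.
C_R = C_{R0}e^(−k₁t) = 0.8633 mol·L⁻¹, so C_T = C_{R0}−C_R−C_S = 2.030 mol·L⁻¹; C_S/C_T = 0.201.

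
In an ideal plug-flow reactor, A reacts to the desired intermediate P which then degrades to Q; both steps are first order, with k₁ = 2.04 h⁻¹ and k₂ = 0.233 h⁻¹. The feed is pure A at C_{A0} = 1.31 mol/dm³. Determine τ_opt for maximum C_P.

1.20 h

Setting dC_P/dτ = 0 gives τ_opt = ln(k₂/k₁)/(k₂−k₁).
= ln(0.233/2.04)/(0.233−2.04) = ln(0.1142)/-1.807 = -2.170/-1.807 = 1.20 h.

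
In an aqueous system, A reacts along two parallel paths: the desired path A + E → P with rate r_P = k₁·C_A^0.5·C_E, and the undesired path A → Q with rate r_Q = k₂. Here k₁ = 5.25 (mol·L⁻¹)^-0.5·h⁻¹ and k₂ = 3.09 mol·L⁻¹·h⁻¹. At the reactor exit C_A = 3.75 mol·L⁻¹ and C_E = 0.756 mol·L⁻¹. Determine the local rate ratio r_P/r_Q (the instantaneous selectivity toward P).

S_{P/Q} = r_P/r_Q = (k₁·C_A^0.5·C_E)/(k₂) = (k₁/k₂)·C_A^0.5·C_E.
= (5.25×3.750^0.5×0.7560) / (3.09) = 7.686/3.090 = 2.49.
Since the desired path is higher order in A, keeping C_A high (PFR or concentrated feed) favours P.

2.49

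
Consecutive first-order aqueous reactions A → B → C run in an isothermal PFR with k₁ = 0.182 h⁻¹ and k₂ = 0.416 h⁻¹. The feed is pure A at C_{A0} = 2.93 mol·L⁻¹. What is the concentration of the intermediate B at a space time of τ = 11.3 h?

0.271 mol·L⁻¹

Solving the coupled first-order balances gives C_B(τ) = [k₁/(k₂−k₁)]·C_{A0}·(e^(−k₁τ) − e^(−k₂τ)).
e^(−k₁τ) = e^(−0.182×11.3) = e^(−2.057) = 0.1279; e^(−k₂τ) = e^(−4.701) = 0.009088.
C_B = 0.182×2.93/(0.416−0.182) × (0.1279−0.009088) = 2.279×0.1188 = 0.2707 mol·L⁻¹.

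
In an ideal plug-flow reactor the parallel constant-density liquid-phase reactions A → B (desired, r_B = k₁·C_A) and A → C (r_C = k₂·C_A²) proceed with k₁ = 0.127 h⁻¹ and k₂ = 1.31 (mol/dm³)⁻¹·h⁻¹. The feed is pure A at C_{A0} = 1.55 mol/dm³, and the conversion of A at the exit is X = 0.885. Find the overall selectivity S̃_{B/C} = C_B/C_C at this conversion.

C_A = C_{A0}(1−X) = 0.1782 mol/dm³.
Along a PFR/batch, dC_B/dC_A = −r_B/(r_B+r_C) = −k₁/(k₁+k₂·C_A).
Integrating from C_{A0} to C_A: C_B = (0.127/1.31)·ln[(0.127+1.31·1.55)/(0.127+1.31·0.178)] = 0.09695·ln(2.157/0.3605) = 0.1735 mol/dm³.
C_C = (C_{A0}−C_A)−C_B = 1.198 mol/dm³; S̃_{B/C} = 0.1735/1.198 = 0.145.

0.145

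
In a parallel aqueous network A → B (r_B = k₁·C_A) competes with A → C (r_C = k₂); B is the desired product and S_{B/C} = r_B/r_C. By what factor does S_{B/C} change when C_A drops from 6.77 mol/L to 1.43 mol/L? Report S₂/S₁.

0.211

S_{B/C} = (k₁/k₂)·C_A, so S₂/S₁ = (C_{A,2}/C_{A,1}).
= 1.43/6.77 = 0.211.
Selectivity toward B falls as C_A falls — high-concentration operation is favoured.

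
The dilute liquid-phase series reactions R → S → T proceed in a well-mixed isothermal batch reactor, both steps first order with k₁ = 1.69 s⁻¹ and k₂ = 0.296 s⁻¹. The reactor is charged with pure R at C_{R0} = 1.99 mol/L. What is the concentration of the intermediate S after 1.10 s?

For first-order series with pure R initially, C_S(t) = k₁C_{R0}/(k₂−k₁)·(e^(−k₁t) − e^(−k₂t)).
e^(−k₁t) = e^(−1.69×1.10) = e^(−1.859) = 0.1558; e^(−k₂t) = e^(−0.3256) = 0.7221.
C_S = 1.69×1.99/(0.296−1.69) × (0.1558−0.7221) = (-2.413)×(-0.5663) = 1.366 mol/L.

1.37 mol/L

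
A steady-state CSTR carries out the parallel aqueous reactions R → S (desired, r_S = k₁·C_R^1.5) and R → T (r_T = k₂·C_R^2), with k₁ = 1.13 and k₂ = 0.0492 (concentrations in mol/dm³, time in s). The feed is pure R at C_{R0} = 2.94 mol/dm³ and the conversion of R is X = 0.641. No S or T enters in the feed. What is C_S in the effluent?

1.80 mol/dm³

Exit C_R = C_{R0}(1−X) = 2.94×0.359 = 1.055 mol/dm³.
In a CSTR the entire volume is at exit conditions, so r_S = 1.13×1.055^1.5 = 1.225 and r_T = 0.0492×1.055^2 = 0.05481.
Fraction of consumed R going to S: r_S/(r_S+r_T) = 0.9572.
C_S = 0.9572·C_{R0}·X = 0.9572×2.94×0.641 = 1.80 mol/dm³.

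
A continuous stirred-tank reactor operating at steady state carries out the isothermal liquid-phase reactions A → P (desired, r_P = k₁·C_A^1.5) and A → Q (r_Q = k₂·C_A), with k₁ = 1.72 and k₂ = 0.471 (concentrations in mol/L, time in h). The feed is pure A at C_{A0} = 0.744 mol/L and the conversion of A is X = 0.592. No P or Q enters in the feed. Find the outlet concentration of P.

0.294 mol/L

Exit C_A = C_{A0}(1−X) = 0.744×0.408 = 0.3036 mol/L.
In a CSTR the entire volume is at exit conditions, so r_P = 1.72×0.3036^1.5 = 0.2877 and r_Q = 0.471×0.3036 = 0.1430.
Fraction of consumed A going to P: r_P/(r_P+r_Q) = 0.6680.
C_P = 0.6680·C_{A0}·X = 0.6680×0.744×0.592 = 0.294 mol/L.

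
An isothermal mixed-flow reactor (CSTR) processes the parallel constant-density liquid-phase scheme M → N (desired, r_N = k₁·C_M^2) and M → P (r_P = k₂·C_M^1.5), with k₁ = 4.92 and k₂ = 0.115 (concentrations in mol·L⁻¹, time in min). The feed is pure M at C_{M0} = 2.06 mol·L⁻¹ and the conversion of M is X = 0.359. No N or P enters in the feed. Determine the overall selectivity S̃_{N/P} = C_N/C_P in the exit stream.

Exit C_M = C_{M0}(1−X) = 2.06×0.641 = 1.320 mol·L⁻¹.
A CSTR operates uniformly at the exit composition, giving r_N = 8.579 and r_P = 0.1745 (each k·C_M^n at C_M = 1.320).
Overall selectivity = C_N/C_P = r_Nτ/(r_Pτ) = r_N/r_P = 49.2.

49.2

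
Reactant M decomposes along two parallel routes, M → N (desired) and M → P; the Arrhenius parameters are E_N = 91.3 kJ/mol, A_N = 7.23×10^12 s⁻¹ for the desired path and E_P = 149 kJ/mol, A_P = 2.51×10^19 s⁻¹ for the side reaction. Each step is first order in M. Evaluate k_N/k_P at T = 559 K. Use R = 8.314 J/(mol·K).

0.0710

k_N/k_P = (A_N/A_P)·exp[−(E_N−E_P)/(RT)] = (A_N/A_P)·exp[(E_P−E_N)/(RT)].
(E_P−E_N)/(RT) = (149−91.3)×10³/(8.314×559) = 57700/4648 = 12.42.
k_N/k_P = (7.23×10^12/2.51×10^19)·exp(12.42) = 2.880×10^-7 × 2.465×10^5 = 0.0710.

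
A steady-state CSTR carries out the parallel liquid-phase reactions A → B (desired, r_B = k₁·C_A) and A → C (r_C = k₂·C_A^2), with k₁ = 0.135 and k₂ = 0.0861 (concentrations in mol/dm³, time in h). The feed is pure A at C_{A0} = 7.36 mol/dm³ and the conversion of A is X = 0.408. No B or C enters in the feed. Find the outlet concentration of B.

0.795 mol/dm³

Exit C_A = C_{A0}(1−X) = 7.36×0.592 = 4.357 mol/dm³.
Rates in a CSTR are evaluated at the outlet concentration: r_B = 0.135×4.357 = 0.5882, r_C = 0.0861×4.357^2 = 1.635.
Fraction of consumed A going to B: r_B/(r_B+r_C) = 0.2646.
C_B = 0.2646·C_{A0}·X = 0.2646×7.36×0.408 = 0.795 mol/dm³.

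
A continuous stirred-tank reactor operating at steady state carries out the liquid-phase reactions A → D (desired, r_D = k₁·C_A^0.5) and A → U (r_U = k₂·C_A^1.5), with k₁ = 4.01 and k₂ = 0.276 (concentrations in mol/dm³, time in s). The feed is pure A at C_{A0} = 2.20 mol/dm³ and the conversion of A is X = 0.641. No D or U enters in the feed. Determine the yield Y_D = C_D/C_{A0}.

0.608

Exit C_A = C_{A0}(1−X) = 2.20×0.359 = 0.7898 mol/dm³.
A CSTR operates uniformly at the exit composition, giving r_D = 3.564 and r_U = 0.1937 (each k·C_A^n at C_A = 0.7898).
Fraction of consumed A going to D: r_D/(r_D+r_U) = 0.9484.
C_D = 0.9484·C_{A0}·X = 0.9484×2.20×0.641 = 1.34 mol/dm³; Y_D = C_D/C_{A0} = 0.608.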